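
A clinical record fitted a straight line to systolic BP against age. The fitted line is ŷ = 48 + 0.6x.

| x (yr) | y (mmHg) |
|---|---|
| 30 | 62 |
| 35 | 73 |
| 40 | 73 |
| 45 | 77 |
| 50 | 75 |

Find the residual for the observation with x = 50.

ŷ = 48 + 0.6·50 = 78
r = 75 − 78 = -3

r = -3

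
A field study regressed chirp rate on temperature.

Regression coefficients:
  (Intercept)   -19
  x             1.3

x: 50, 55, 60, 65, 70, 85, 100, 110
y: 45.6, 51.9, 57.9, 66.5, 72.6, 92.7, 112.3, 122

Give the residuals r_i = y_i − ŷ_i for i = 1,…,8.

x=50: ŷ = -19 + 1.3·50 = 46; r = 45.6 − 46 = -0.4
x=55: ŷ = -19 + 1.3·55 = 52.5; r = 51.9 − 52.5 = -0.6
x=60: ŷ = -19 + 1.3·60 = 59; r = 57.9 − 59 = -1.1
x=65: ŷ = -19 + 1.3·65 = 65.5; r = 66.5 − 65.5 = 1
x=70: ŷ = -19 + 1.3·70 = 72; r = 72.6 − 72 = 0.6
x=85: ŷ = -19 + 1.3·85 = 91.5; r = 92.7 − 91.5 = 1.2
x=100: ŷ = -19 + 1.3·100 = 111; r = 112.3 − 111 = 1.3
x=110: ŷ = -19 + 1.3·110 = 124; r = 122 − 124 = -2

-0.4, -0.6, -1.1, 1, 0.6, 1.2, 1.3, -2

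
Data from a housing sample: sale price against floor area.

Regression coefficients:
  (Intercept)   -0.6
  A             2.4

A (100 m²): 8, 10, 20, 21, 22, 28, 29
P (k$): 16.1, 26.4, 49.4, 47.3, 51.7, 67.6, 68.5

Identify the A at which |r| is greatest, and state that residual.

A = 10, r = 3

A=8: ŷ = -0.6 + 2.4·8 = 18.6; r = 16.1 − 18.6 = -2.5
A=10: ŷ = -0.6 + 2.4·10 = 23.4; r = 26.4 − 23.4 = 3
A=20: ŷ = -0.6 + 2.4·20 = 47.4; r = 49.4 − 47.4 = 2
A=21: ŷ = -0.6 + 2.4·21 = 49.8; r = 47.3 − 49.8 = -2.5
A=22: ŷ = -0.6 + 2.4·22 = 52.2; r = 51.7 − 52.2 = -0.5
A=28: ŷ = -0.6 + 2.4·28 = 66.6; r = 67.6 − 66.6 = 1
A=29: ŷ = -0.6 + 2.4·29 = 69; r = 68.5 − 69 = -0.5
Largest |r| is 3 at A = 10, residual 3.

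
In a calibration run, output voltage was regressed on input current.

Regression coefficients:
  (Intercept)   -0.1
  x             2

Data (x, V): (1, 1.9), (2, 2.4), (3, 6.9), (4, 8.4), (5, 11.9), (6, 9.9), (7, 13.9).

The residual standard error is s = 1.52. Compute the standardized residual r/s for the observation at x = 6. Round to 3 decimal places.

-1.316

ŷ = -0.1 + 2·6 = 11.9
r = 9.9 − 11.9 = -2
r/s = -2 / 1.52 = -1.316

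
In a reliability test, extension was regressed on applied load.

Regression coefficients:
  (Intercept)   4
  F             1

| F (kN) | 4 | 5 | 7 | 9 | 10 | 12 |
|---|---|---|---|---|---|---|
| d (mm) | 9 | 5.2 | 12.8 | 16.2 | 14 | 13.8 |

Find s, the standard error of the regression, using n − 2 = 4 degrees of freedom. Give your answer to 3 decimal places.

s = 2.905

F=4: d̂ = 4 + 4 = 8; e = 9 − 8 = 1
F=5: d̂ = 4 + 5 = 9; e = 5.2 − 9 = -3.8
F=7: d̂ = 4 + 7 = 11; e = 12.8 − 11 = 1.8
F=9: d̂ = 4 + 9 = 13; e = 16.2 − 13 = 3.2
F=10: d̂ = 4 + 10 = 14; e = 14 − 14 = 0
F=12: d̂ = 4 + 12 = 16; e = 13.8 − 16 = -2.2
SSE = 1 + 14.44 + 3.24 + 10.24 + 0 + 4.84 = 33.76
s = √(33.76/4) = √8.44 ≈ 2.905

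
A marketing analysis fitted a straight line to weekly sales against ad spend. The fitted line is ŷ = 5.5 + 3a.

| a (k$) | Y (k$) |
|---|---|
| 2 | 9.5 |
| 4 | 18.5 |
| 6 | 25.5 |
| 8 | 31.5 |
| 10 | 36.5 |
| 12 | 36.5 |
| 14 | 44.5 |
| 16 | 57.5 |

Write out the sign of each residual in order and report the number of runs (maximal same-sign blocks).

a=2: ŷ = 5.5 + 3·2 = 11.5; e = 9.5 − 11.5 = -2
a=4: ŷ = 5.5 + 3·4 = 17.5; e = 18.5 − 17.5 = 1
a=6: ŷ = 5.5 + 3·6 = 23.5; e = 25.5 − 23.5 = 2
a=8: ŷ = 5.5 + 3·8 = 29.5; e = 31.5 − 29.5 = 2
a=10: ŷ = 5.5 + 3·10 = 35.5; e = 36.5 − 35.5 = 1
a=12: ŷ = 5.5 + 3·12 = 41.5; e = 36.5 − 41.5 = -5
a=14: ŷ = 5.5 + 3·14 = 47.5; e = 44.5 − 47.5 = -3
a=16: ŷ = 5.5 + 3·16 = 53.5; e = 57.5 − 53.5 = 4
Signs: − + + + + − − +
Runs: −×1, +×4, −×2, +×1 → 4

4 runs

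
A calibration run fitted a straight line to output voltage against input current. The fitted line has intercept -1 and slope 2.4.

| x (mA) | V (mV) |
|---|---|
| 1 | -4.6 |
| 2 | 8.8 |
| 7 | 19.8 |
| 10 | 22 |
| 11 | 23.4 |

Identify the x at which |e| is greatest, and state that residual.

x=1: V̂ = -1 + 2.4·1 = 1.4; e = -4.6 − 1.4 = -6
x=2: V̂ = -1 + 2.4·2 = 3.8; e = 8.8 − 3.8 = 5
x=7: V̂ = -1 + 2.4·7 = 15.8; e = 19.8 − 15.8 = 4
x=10: V̂ = -1 + 2.4·10 = 23; e = 22 − 23 = -1
x=11: V̂ = -1 + 2.4·11 = 25.4; e = 23.4 − 25.4 = -2
Largest |e| is 6 at x = 1, residual -6.

x = 1, e = -6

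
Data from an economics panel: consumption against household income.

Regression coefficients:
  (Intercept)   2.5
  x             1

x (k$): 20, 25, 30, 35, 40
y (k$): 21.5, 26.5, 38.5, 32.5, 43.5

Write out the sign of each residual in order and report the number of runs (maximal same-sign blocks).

4 runs

x=20: ŷ = 2.5 + 20 = 22.5; r = 21.5 − 22.5 = -1
x=25: ŷ = 2.5 + 25 = 27.5; r = 26.5 − 27.5 = -1
x=30: ŷ = 2.5 + 30 = 32.5; r = 38.5 − 32.5 = 6
x=35: ŷ = 2.5 + 35 = 37.5; r = 32.5 − 37.5 = -5
x=40: ŷ = 2.5 + 40 = 42.5; r = 43.5 − 42.5 = 1
Signs: − − + − +
Runs: −×2, +×1, −×1, +×1 → 4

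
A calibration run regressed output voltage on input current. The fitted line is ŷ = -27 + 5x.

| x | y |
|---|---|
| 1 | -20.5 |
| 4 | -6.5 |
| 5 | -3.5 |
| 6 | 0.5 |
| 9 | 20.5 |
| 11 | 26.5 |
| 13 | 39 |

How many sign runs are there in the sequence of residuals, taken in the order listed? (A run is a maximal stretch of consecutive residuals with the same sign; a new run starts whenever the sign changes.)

x=1: ŷ = -27 + 5·1 = -22; r = -20.5 − (-22) = 1.5
x=4: ŷ = -27 + 5·4 = -7; r = -6.5 − (-7) = 0.5
x=5: ŷ = -27 + 5·5 = -2; r = -3.5 − (-2) = -1.5
x=6: ŷ = -27 + 5·6 = 3; r = 0.5 − 3 = -2.5
x=9: ŷ = -27 + 5·9 = 18; r = 20.5 − 18 = 2.5
x=11: ŷ = -27 + 5·11 = 28; r = 26.5 − 28 = -1.5
x=13: ŷ = -27 + 5·13 = 38; r = 39 − 38 = 1
Signs: + + − − + − +
Runs: +×2, −×2, +×1, −×1, +×1 → 5

5 runs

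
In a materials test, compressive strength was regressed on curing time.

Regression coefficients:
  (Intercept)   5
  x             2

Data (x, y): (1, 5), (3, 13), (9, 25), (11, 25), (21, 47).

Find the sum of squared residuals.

SSE = 16

x=1: ŷ = 5 + 2·1 = 7; r = 5 − 7 = -2
x=3: ŷ = 5 + 2·3 = 11; r = 13 − 11 = 2
x=9: ŷ = 5 + 2·9 = 23; r = 25 − 23 = 2
x=11: ŷ = 5 + 2·11 = 27; r = 25 − 27 = -2
x=21: ŷ = 5 + 2·21 = 47; r = 47 − 47 = 0
SSE = 4 + 4 + 4 + 4 + 0 = 16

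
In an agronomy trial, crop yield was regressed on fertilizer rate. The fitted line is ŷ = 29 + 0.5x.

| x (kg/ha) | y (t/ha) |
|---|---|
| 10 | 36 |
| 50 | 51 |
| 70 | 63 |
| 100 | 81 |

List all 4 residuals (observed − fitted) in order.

2, -3, -1, 2

x=10: ŷ = 29 + 0.5·10 = 34; r = 36 − 34 = 2
x=50: ŷ = 29 + 0.5·50 = 54; r = 51 − 54 = -3
x=70: ŷ = 29 + 0.5·70 = 64; r = 63 − 64 = -1
x=100: ŷ = 29 + 0.5·100 = 79; r = 81 − 79 = 2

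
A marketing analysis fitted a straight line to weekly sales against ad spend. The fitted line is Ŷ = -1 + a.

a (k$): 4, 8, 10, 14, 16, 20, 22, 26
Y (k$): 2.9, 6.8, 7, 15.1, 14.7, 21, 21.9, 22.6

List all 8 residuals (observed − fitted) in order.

-0.1, -0.2, -2, 2.1, -0.3, 2, 0.9, -2.4

a=4: Ŷ = -1 + 4 = 3; r = 2.9 − 3 = -0.1
a=8: Ŷ = -1 + 8 = 7; r = 6.8 − 7 = -0.2
a=10: Ŷ = -1 + 10 = 9; r = 7 − 9 = -2
a=14: Ŷ = -1 + 14 = 13; r = 15.1 − 13 = 2.1
a=16: Ŷ = -1 + 16 = 15; r = 14.7 − 15 = -0.3
a=20: Ŷ = -1 + 20 = 19; r = 21 − 19 = 2
a=22: Ŷ = -1 + 22 = 21; r = 21.9 − 21 = 0.9
a=26: Ŷ = -1 + 26 = 25; r = 22.6 − 25 = -2.4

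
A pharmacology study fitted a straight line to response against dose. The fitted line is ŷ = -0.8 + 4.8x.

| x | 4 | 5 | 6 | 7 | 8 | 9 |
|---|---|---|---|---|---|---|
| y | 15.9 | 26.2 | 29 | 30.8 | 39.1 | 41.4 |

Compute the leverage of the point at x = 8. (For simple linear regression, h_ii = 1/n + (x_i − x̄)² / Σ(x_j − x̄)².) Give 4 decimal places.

x̄ = (4 + 5 + 6 + 7 + 8 + 9)/6 = 6.5
Σ(x − x̄)² = 6.25 + 2.25 + 0.25 + 0.25 + 2.25 + 6.25 = 17.5
h = 1/6 + (1.5)²/17.5 = 0.166667 + 0.128571 = 0.2952

h = 0.2952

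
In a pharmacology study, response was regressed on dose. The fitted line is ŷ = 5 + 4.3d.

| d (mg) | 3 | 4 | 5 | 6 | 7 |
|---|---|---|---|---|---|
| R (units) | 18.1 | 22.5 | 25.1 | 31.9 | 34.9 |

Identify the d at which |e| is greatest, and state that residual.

d = 5, e = -1.4

d=3: ŷ = 5 + 4.3·3 = 17.9; e = 18.1 − 17.9 = 0.2
d=4: ŷ = 5 + 4.3·4 = 22.2; e = 22.5 − 22.2 = 0.3
d=5: ŷ = 5 + 4.3·5 = 26.5; e = 25.1 − 26.5 = -1.4
d=6: ŷ = 5 + 4.3·6 = 30.8; e = 31.9 − 30.8 = 1.1
d=7: ŷ = 5 + 4.3·7 = 35.1; e = 34.9 − 35.1 = -0.2
Largest |e| is 1.4 at d = 5, residual -1.4.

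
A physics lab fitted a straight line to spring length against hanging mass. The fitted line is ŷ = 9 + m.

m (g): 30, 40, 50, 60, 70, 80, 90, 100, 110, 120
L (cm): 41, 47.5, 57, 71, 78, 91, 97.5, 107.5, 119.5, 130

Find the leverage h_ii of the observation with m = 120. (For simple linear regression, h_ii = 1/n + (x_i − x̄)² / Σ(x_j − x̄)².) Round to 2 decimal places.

m̄ = (30 + 40 + 50 + 60 + 70 + 80 + 90 + 100 + 110 + 120)/10 = 75
Σ(m − m̄)² = 2025 + 1225 + 625 + 225 + 25 + 25 + 225 + 625 + 1225 + 2025 = 8250
h = 1/10 + (45)²/8250 = 0.1 + 0.245455 = 0.35

h = 0.35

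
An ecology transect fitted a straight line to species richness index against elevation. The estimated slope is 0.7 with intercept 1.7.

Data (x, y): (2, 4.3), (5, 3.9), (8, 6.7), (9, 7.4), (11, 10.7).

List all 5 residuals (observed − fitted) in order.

x=2: ŷ = 1.7 + 0.7·2 = 3.1; e = 4.3 − 3.1 = 1.2
x=5: ŷ = 1.7 + 0.7·5 = 5.2; e = 3.9 − 5.2 = -1.3
x=8: ŷ = 1.7 + 0.7·8 = 7.3; e = 6.7 − 7.3 = -0.6
x=9: ŷ = 1.7 + 0.7·9 = 8; e = 7.4 − 8 = -0.6
x=11: ŷ = 1.7 + 0.7·11 = 9.4; e = 10.7 − 9.4 = 1.3

1.2, -1.3, -0.6, -0.6, 1.3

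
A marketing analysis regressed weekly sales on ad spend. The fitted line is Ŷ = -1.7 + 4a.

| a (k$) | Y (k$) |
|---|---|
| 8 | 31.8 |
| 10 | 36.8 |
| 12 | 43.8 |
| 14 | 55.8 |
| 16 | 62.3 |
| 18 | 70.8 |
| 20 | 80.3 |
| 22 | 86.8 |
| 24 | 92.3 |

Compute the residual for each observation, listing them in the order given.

1.5, -1.5, -2.5, 1.5, 0, 0.5, 2, 0.5, -2

a=8: Ŷ = -1.7 + 4·8 = 30.3; r = 31.8 − 30.3 = 1.5
a=10: Ŷ = -1.7 + 4·10 = 38.3; r = 36.8 − 38.3 = -1.5
a=12: Ŷ = -1.7 + 4·12 = 46.3; r = 43.8 − 46.3 = -2.5
a=14: Ŷ = -1.7 + 4·14 = 54.3; r = 55.8 − 54.3 = 1.5
a=16: Ŷ = -1.7 + 4·16 = 62.3; r = 62.3 − 62.3 = 0
a=18: Ŷ = -1.7 + 4·18 = 70.3; r = 70.8 − 70.3 = 0.5
a=20: Ŷ = -1.7 + 4·20 = 78.3; r = 80.3 − 78.3 = 2
a=22: Ŷ = -1.7 + 4·22 = 86.3; r = 86.8 − 86.3 = 0.5
a=24: Ŷ = -1.7 + 4·24 = 94.3; r = 92.3 − 94.3 = -2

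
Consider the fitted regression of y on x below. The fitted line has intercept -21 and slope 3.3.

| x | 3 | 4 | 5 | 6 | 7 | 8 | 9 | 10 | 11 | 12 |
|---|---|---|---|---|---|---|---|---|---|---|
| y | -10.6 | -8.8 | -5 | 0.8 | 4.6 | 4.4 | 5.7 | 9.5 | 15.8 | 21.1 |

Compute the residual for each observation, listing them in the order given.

x=3: ŷ = -21 + 3.3·3 = -11.1; e = -10.6 − (-11.1) = 0.5
x=4: ŷ = -21 + 3.3·4 = -7.8; e = -8.8 − (-7.8) = -1
x=5: ŷ = -21 + 3.3·5 = -4.5; e = -5 − (-4.5) = -0.5
x=6: ŷ = -21 + 3.3·6 = -1.2; e = 0.8 − (-1.2) = 2
x=7: ŷ = -21 + 3.3·7 = 2.1; e = 4.6 − 2.1 = 2.5
x=8: ŷ = -21 + 3.3·8 = 5.4; e = 4.4 − 5.4 = -1
x=9: ŷ = -21 + 3.3·9 = 8.7; e = 5.7 − 8.7 = -3
x=10: ŷ = -21 + 3.3·10 = 12; e = 9.5 − 12 = -2.5
x=11: ŷ = -21 + 3.3·11 = 15.3; e = 15.8 − 15.3 = 0.5
x=12: ŷ = -21 + 3.3·12 = 18.6; e = 21.1 − 18.6 = 2.5

0.5, -1, -0.5, 2, 2.5, -1, -3, -2.5, 0.5, 2.5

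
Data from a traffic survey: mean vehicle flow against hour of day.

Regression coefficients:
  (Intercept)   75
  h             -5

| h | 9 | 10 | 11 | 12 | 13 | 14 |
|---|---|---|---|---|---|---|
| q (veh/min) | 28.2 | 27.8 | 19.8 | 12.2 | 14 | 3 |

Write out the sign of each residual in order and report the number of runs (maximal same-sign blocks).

h=9: q̂ = 75 − 5·9 = 30; e = 28.2 − 30 = -1.8
h=10: q̂ = 75 − 5·10 = 25; e = 27.8 − 25 = 2.8
h=11: q̂ = 75 − 5·11 = 20; e = 19.8 − 20 = -0.2
h=12: q̂ = 75 − 5·12 = 15; e = 12.2 − 15 = -2.8
h=13: q̂ = 75 − 5·13 = 10; e = 14 − 10 = 4
h=14: q̂ = 75 − 5·14 = 5; e = 3 − 5 = -2
Signs: − + − − + −
Runs: −×1, +×1, −×2, +×1, −×1 → 5

5 runs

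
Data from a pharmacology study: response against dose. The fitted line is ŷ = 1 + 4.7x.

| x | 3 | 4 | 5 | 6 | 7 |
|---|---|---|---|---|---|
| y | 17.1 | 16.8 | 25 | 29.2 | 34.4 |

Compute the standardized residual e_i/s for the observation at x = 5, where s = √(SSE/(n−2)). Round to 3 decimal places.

0.236

x=3: ŷ = 1 + 4.7·3 = 15.1; e = 17.1 − 15.1 = 2
x=4: ŷ = 1 + 4.7·4 = 19.8; e = 16.8 − 19.8 = -3
x=5: ŷ = 1 + 4.7·5 = 24.5; e = 25 − 24.5 = 0.5
x=6: ŷ = 1 + 4.7·6 = 29.2; e = 29.2 − 29.2 = 0
x=7: ŷ = 1 + 4.7·7 = 33.9; e = 34.4 − 33.9 = 0.5
SSE = 4 + 9 + 0.25 + 0 + 0.25 = 13.5
s = √(13.5/3) = 2.12132
e/s = 0.5 / 2.12132 = 0.236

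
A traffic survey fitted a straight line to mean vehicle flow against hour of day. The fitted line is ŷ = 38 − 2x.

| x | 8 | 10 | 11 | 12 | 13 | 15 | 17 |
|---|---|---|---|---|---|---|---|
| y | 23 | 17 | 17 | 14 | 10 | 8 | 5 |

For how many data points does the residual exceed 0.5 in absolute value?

5

x=8: ŷ = 38 − 2·8 = 22; e = 23 − 22 = 1
x=10: ŷ = 38 − 2·10 = 18; e = 17 − 18 = -1
x=11: ŷ = 38 − 2·11 = 16; e = 17 − 16 = 1
x=12: ŷ = 38 − 2·12 = 14; e = 14 − 14 = 0
x=13: ŷ = 38 − 2·13 = 12; e = 10 − 12 = -2
x=15: ŷ = 38 − 2·15 = 8; e = 8 − 8 = 0
x=17: ŷ = 38 − 2·17 = 4; e = 5 − 4 = 1
|e| > 0.5: x=8 (|e|=1), x=10 (|e|=1), x=11 (|e|=1), x=13 (|e|=2), x=17 (|e|=1) → 5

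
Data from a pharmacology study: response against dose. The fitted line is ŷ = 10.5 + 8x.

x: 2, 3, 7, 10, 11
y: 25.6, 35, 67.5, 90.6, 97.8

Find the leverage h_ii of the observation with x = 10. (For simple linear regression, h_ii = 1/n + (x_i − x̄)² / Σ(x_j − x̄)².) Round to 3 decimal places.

x̄ = (2 + 3 + 7 + 10 + 11)/5 = 6.6
Σ(x − x̄)² = 21.16 + 12.96 + 0.16 + 11.56 + 19.36 = 65.2
h = 1/5 + (3.4)²/65.2 = 0.2 + 0.177301 = 0.377

h = 0.377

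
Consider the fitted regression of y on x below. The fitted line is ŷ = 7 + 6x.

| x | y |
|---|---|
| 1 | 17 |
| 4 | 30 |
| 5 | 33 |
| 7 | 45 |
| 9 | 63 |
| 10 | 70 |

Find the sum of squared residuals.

SSE = 62

x=1: ŷ = 7 + 6·1 = 13; e = 17 − 13 = 4
x=4: ŷ = 7 + 6·4 = 31; e = 30 − 31 = -1
x=5: ŷ = 7 + 6·5 = 37; e = 33 − 37 = -4
x=7: ŷ = 7 + 6·7 = 49; e = 45 − 49 = -4
x=9: ŷ = 7 + 6·9 = 61; e = 63 − 61 = 2
x=10: ŷ = 7 + 6·10 = 67; e = 70 − 67 = 3
SSE = 16 + 1 + 16 + 16 + 4 + 9 = 62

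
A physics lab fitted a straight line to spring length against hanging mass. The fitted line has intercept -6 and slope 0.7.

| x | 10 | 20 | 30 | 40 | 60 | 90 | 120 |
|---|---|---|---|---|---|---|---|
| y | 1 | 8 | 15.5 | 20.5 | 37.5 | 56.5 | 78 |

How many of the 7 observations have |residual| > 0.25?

x=10: ŷ = -6 + 0.7·10 = 1; e = 1 − 1 = 0
x=20: ŷ = -6 + 0.7·20 = 8; e = 8 − 8 = 0
x=30: ŷ = -6 + 0.7·30 = 15; e = 15.5 − 15 = 0.5
x=40: ŷ = -6 + 0.7·40 = 22; e = 20.5 − 22 = -1.5
x=60: ŷ = -6 + 0.7·60 = 36; e = 37.5 − 36 = 1.5
x=90: ŷ = -6 + 0.7·90 = 57; e = 56.5 − 57 = -0.5
x=120: ŷ = -6 + 0.7·120 = 78; e = 78 − 78 = 0
|e| > 0.25: x=30 (|e|=0.5), x=40 (|e|=1.5), x=60 (|e|=1.5), x=90 (|e|=0.5) → 4

4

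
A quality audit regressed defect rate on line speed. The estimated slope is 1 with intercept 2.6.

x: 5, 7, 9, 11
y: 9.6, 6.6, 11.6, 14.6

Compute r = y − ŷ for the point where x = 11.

ŷ = 2.6 + 11 = 13.6
r = 14.6 − 13.6 = 1

r = 1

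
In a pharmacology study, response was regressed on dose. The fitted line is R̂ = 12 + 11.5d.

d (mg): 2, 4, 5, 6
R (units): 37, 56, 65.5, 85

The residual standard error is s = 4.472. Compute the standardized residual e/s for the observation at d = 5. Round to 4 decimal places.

R̂ = 12 + 11.5·5 = 69.5
e = 65.5 − 69.5 = -4
e/s = -4 / 4.472 = -0.8945

-0.8945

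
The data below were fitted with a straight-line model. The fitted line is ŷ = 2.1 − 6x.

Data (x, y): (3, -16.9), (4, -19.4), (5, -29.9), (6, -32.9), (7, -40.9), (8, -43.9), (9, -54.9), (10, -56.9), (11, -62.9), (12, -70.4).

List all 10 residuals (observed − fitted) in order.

x=3: ŷ = 2.1 − 6·3 = -15.9; r = -16.9 − (-15.9) = -1
x=4: ŷ = 2.1 − 6·4 = -21.9; r = -19.4 − (-21.9) = 2.5
x=5: ŷ = 2.1 − 6·5 = -27.9; r = -29.9 − (-27.9) = -2
x=6: ŷ = 2.1 − 6·6 = -33.9; r = -32.9 − (-33.9) = 1
x=7: ŷ = 2.1 − 6·7 = -39.9; r = -40.9 − (-39.9) = -1
x=8: ŷ = 2.1 − 6·8 = -45.9; r = -43.9 − (-45.9) = 2
x=9: ŷ = 2.1 − 6·9 = -51.9; r = -54.9 − (-51.9) = -3
x=10: ŷ = 2.1 − 6·10 = -57.9; r = -56.9 − (-57.9) = 1
x=11: ŷ = 2.1 − 6·11 = -63.9; r = -62.9 − (-63.9) = 1
x=12: ŷ = 2.1 − 6·12 = -69.9; r = -70.4 − (-69.9) = -0.5

-1, 2.5, -2, 1, -1, 2, -3, 1, 1, -0.5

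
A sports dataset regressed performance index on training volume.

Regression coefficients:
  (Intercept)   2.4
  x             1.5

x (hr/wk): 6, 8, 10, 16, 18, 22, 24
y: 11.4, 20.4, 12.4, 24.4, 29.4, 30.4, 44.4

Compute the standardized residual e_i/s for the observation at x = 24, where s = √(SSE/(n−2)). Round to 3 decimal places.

x=6: ŷ = 2.4 + 1.5·6 = 11.4; e = 11.4 − 11.4 = 0
x=8: ŷ = 2.4 + 1.5·8 = 14.4; e = 20.4 − 14.4 = 6
x=10: ŷ = 2.4 + 1.5·10 = 17.4; e = 12.4 − 17.4 = -5
x=16: ŷ = 2.4 + 1.5·16 = 26.4; e = 24.4 − 26.4 = -2
x=18: ŷ = 2.4 + 1.5·18 = 29.4; e = 29.4 − 29.4 = 0
x=22: ŷ = 2.4 + 1.5·22 = 35.4; e = 30.4 − 35.4 = -5
x=24: ŷ = 2.4 + 1.5·24 = 38.4; e = 44.4 − 38.4 = 6
SSE = 0 + 36 + 25 + 4 + 0 + 25 + 36 = 126
s = √(126/5) = 5.01996
e/s = 6 / 5.01996 = 1.195

1.195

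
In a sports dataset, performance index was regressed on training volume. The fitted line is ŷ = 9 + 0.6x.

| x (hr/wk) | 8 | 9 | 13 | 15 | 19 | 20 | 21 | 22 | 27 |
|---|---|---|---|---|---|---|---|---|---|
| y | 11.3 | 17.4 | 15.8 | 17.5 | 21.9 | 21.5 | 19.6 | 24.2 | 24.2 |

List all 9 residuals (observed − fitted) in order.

-2.5, 3, -1, -0.5, 1.5, 0.5, -2, 2, -1

x=8: ŷ = 9 + 0.6·8 = 13.8; e = 11.3 − 13.8 = -2.5
x=9: ŷ = 9 + 0.6·9 = 14.4; e = 17.4 − 14.4 = 3
x=13: ŷ = 9 + 0.6·13 = 16.8; e = 15.8 − 16.8 = -1
x=15: ŷ = 9 + 0.6·15 = 18; e = 17.5 − 18 = -0.5
x=19: ŷ = 9 + 0.6·19 = 20.4; e = 21.9 − 20.4 = 1.5
x=20: ŷ = 9 + 0.6·20 = 21; e = 21.5 − 21 = 0.5
x=21: ŷ = 9 + 0.6·21 = 21.6; e = 19.6 − 21.6 = -2
x=22: ŷ = 9 + 0.6·22 = 22.2; e = 24.2 − 22.2 = 2
x=27: ŷ = 9 + 0.6·27 = 25.2; e = 24.2 − 25.2 = -1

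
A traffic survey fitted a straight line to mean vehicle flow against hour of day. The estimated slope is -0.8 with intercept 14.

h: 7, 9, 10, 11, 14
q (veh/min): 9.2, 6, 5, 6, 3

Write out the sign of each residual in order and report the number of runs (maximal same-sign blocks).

3 runs

h=7: q̂ = 14 − 0.8·7 = 8.4; r = 9.2 − 8.4 = 0.8
h=9: q̂ = 14 − 0.8·9 = 6.8; r = 6 − 6.8 = -0.8
h=10: q̂ = 14 − 0.8·10 = 6; r = 5 − 6 = -1
h=11: q̂ = 14 − 0.8·11 = 5.2; r = 6 − 5.2 = 0.8
h=14: q̂ = 14 − 0.8·14 = 2.8; r = 3 − 2.8 = 0.2
Signs: + − − + +
Runs: +×1, −×2, +×2 → 3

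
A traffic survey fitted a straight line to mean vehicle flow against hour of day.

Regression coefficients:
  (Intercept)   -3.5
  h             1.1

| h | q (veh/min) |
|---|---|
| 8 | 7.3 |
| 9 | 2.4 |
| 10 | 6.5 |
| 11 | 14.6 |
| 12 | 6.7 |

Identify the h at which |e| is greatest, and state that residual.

h=8: q̂ = -3.5 + 1.1·8 = 5.3; e = 7.3 − 5.3 = 2
h=9: q̂ = -3.5 + 1.1·9 = 6.4; e = 2.4 − 6.4 = -4
h=10: q̂ = -3.5 + 1.1·10 = 7.5; e = 6.5 − 7.5 = -1
h=11: q̂ = -3.5 + 1.1·11 = 8.6; e = 14.6 − 8.6 = 6
h=12: q̂ = -3.5 + 1.1·12 = 9.7; e = 6.7 − 9.7 = -3
Largest |e| is 6 at h = 11, residual 6.

h = 11, e = 6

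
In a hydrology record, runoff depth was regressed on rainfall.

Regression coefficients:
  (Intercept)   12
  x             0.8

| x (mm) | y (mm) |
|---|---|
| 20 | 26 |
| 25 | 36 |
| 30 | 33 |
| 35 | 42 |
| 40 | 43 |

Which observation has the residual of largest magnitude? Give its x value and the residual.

x=20: ŷ = 12 + 0.8·20 = 28; e = 26 − 28 = -2
x=25: ŷ = 12 + 0.8·25 = 32; e = 36 − 32 = 4
x=30: ŷ = 12 + 0.8·30 = 36; e = 33 − 36 = -3
x=35: ŷ = 12 + 0.8·35 = 40; e = 42 − 40 = 2
x=40: ŷ = 12 + 0.8·40 = 44; e = 43 − 44 = -1
Largest |e| is 4 at x = 25, residual 4.

x = 25, e = 4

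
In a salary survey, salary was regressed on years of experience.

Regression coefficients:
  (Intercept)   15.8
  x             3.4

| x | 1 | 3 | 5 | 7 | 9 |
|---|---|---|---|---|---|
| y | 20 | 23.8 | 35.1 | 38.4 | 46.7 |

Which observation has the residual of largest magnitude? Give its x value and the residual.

x = 5, r = 2.3

x=1: ŷ = 15.8 + 3.4·1 = 19.2; r = 20 − 19.2 = 0.8
x=3: ŷ = 15.8 + 3.4·3 = 26; r = 23.8 − 26 = -2.2
x=5: ŷ = 15.8 + 3.4·5 = 32.8; r = 35.1 − 32.8 = 2.3
x=7: ŷ = 15.8 + 3.4·7 = 39.6; r = 38.4 − 39.6 = -1.2
x=9: ŷ = 15.8 + 3.4·9 = 46.4; r = 46.7 − 46.4 = 0.3
Largest |r| is 2.3 at x = 5, residual 2.3.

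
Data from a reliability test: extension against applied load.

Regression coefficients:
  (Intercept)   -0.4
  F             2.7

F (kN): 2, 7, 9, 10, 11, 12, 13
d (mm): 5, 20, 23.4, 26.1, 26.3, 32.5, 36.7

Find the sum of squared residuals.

SSE = 16

F=2: ŷ = -0.4 + 2.7·2 = 5; e = 5 − 5 = 0
F=7: ŷ = -0.4 + 2.7·7 = 18.5; e = 20 − 18.5 = 1.5
F=9: ŷ = -0.4 + 2.7·9 = 23.9; e = 23.4 − 23.9 = -0.5
F=10: ŷ = -0.4 + 2.7·10 = 26.6; e = 26.1 − 26.6 = -0.5
F=11: ŷ = -0.4 + 2.7·11 = 29.3; e = 26.3 − 29.3 = -3
F=12: ŷ = -0.4 + 2.7·12 = 32; e = 32.5 − 32 = 0.5
F=13: ŷ = -0.4 + 2.7·13 = 34.7; e = 36.7 − 34.7 = 2
SSE = 0 + 2.25 + 0.25 + 0.25 + 9 + 0.25 + 4 = 16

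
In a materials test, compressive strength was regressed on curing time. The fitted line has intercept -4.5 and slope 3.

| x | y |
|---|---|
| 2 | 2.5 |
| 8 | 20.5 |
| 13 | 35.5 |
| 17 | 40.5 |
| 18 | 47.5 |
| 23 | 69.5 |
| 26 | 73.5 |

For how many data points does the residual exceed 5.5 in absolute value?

1

x=2: ŷ = -4.5 + 3·2 = 1.5; e = 2.5 − 1.5 = 1
x=8: ŷ = -4.5 + 3·8 = 19.5; e = 20.5 − 19.5 = 1
x=13: ŷ = -4.5 + 3·13 = 34.5; e = 35.5 − 34.5 = 1
x=17: ŷ = -4.5 + 3·17 = 46.5; e = 40.5 − 46.5 = -6
x=18: ŷ = -4.5 + 3·18 = 49.5; e = 47.5 − 49.5 = -2
x=23: ŷ = -4.5 + 3·23 = 64.5; e = 69.5 − 64.5 = 5
x=26: ŷ = -4.5 + 3·26 = 73.5; e = 73.5 − 73.5 = 0
|e| > 5.5: x=17 (|e|=6) → 1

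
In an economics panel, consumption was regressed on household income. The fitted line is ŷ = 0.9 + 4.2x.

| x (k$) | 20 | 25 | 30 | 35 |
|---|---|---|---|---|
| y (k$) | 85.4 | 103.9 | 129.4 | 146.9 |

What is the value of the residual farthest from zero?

x=20: ŷ = 0.9 + 4.2·20 = 84.9; e = 85.4 − 84.9 = 0.5
x=25: ŷ = 0.9 + 4.2·25 = 105.9; e = 103.9 − 105.9 = -2
x=30: ŷ = 0.9 + 4.2·30 = 126.9; e = 129.4 − 126.9 = 2.5
x=35: ŷ = 0.9 + 4.2·35 = 147.9; e = 146.9 − 147.9 = -1
Largest |e| is 2.5 at x = 30, residual 2.5.

e = 2.5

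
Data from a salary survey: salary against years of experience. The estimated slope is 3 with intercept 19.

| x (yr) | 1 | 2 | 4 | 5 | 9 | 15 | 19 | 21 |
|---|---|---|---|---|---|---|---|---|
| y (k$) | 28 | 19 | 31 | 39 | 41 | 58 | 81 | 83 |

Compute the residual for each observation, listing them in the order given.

x=1: ŷ = 19 + 3·1 = 22; e = 28 − 22 = 6
x=2: ŷ = 19 + 3·2 = 25; e = 19 − 25 = -6
x=4: ŷ = 19 + 3·4 = 31; e = 31 − 31 = 0
x=5: ŷ = 19 + 3·5 = 34; e = 39 − 34 = 5
x=9: ŷ = 19 + 3·9 = 46; e = 41 − 46 = -5
x=15: ŷ = 19 + 3·15 = 64; e = 58 − 64 = -6
x=19: ŷ = 19 + 3·19 = 76; e = 81 − 76 = 5
x=21: ŷ = 19 + 3·21 = 82; e = 83 − 82 = 1

6, -6, 0, 5, -5, -6, 5, 1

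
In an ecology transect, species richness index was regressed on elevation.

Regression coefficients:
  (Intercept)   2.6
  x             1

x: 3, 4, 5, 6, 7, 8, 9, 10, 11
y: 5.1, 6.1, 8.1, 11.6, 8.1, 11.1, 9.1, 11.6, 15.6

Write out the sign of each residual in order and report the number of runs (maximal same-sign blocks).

6 runs

x=3: ŷ = 2.6 + 3 = 5.6; e = 5.1 − 5.6 = -0.5
x=4: ŷ = 2.6 + 4 = 6.6; e = 6.1 − 6.6 = -0.5
x=5: ŷ = 2.6 + 5 = 7.6; e = 8.1 − 7.6 = 0.5
x=6: ŷ = 2.6 + 6 = 8.6; e = 11.6 − 8.6 = 3
x=7: ŷ = 2.6 + 7 = 9.6; e = 8.1 − 9.6 = -1.5
x=8: ŷ = 2.6 + 8 = 10.6; e = 11.1 − 10.6 = 0.5
x=9: ŷ = 2.6 + 9 = 11.6; e = 9.1 − 11.6 = -2.5
x=10: ŷ = 2.6 + 10 = 12.6; e = 11.6 − 12.6 = -1
x=11: ŷ = 2.6 + 11 = 13.6; e = 15.6 − 13.6 = 2
Signs: − − + + − + − − +
Runs: −×2, +×2, −×1, +×1, −×2, +×1 → 6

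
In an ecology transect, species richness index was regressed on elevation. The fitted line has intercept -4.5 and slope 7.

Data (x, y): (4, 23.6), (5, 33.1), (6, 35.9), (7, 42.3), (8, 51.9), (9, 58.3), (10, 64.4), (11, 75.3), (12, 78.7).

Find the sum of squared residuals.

SSE = 24.06

x=4: ŷ = -4.5 + 7·4 = 23.5; e = 23.6 − 23.5 = 0.1
x=5: ŷ = -4.5 + 7·5 = 30.5; e = 33.1 − 30.5 = 2.6
x=6: ŷ = -4.5 + 7·6 = 37.5; e = 35.9 − 37.5 = -1.6
x=7: ŷ = -4.5 + 7·7 = 44.5; e = 42.3 − 44.5 = -2.2
x=8: ŷ = -4.5 + 7·8 = 51.5; e = 51.9 − 51.5 = 0.4
x=9: ŷ = -4.5 + 7·9 = 58.5; e = 58.3 − 58.5 = -0.2
x=10: ŷ = -4.5 + 7·10 = 65.5; e = 64.4 − 65.5 = -1.1
x=11: ŷ = -4.5 + 7·11 = 72.5; e = 75.3 − 72.5 = 2.8
x=12: ŷ = -4.5 + 7·12 = 79.5; e = 78.7 − 79.5 = -0.8
SSE = 0.01 + 6.76 + 2.56 + 4.84 + 0.16 + 0.04 + 1.21 + 7.84 + 0.64 = 24.06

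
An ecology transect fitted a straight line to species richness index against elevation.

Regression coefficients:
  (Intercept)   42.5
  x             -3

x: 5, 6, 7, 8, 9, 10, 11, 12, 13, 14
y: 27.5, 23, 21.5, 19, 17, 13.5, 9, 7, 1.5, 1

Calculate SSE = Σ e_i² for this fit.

x=5: ŷ = 42.5 − 3·5 = 27.5; e = 27.5 − 27.5 = 0
x=6: ŷ = 42.5 − 3·6 = 24.5; e = 23 − 24.5 = -1.5
x=7: ŷ = 42.5 − 3·7 = 21.5; e = 21.5 − 21.5 = 0
x=8: ŷ = 42.5 − 3·8 = 18.5; e = 19 − 18.5 = 0.5
x=9: ŷ = 42.5 − 3·9 = 15.5; e = 17 − 15.5 = 1.5
x=10: ŷ = 42.5 − 3·10 = 12.5; e = 13.5 − 12.5 = 1
x=11: ŷ = 42.5 − 3·11 = 9.5; e = 9 − 9.5 = -0.5
x=12: ŷ = 42.5 − 3·12 = 6.5; e = 7 − 6.5 = 0.5
x=13: ŷ = 42.5 − 3·13 = 3.5; e = 1.5 − 3.5 = -2
x=14: ŷ = 42.5 − 3·14 = 0.5; e = 1 − 0.5 = 0.5
SSE = 0 + 2.25 + 0 + 0.25 + 2.25 + 1 + 0.25 + 0.25 + 4 + 0.25 = 10.5

SSE = 10.5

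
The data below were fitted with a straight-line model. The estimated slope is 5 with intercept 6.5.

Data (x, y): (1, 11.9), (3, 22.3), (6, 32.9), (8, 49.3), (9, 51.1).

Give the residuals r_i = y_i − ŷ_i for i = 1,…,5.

x=1: ŷ = 6.5 + 5·1 = 11.5; r = 11.9 − 11.5 = 0.4
x=3: ŷ = 6.5 + 5·3 = 21.5; r = 22.3 − 21.5 = 0.8
x=6: ŷ = 6.5 + 5·6 = 36.5; r = 32.9 − 36.5 = -3.6
x=8: ŷ = 6.5 + 5·8 = 46.5; r = 49.3 − 46.5 = 2.8
x=9: ŷ = 6.5 + 5·9 = 51.5; r = 51.1 − 51.5 = -0.4

0.4, 0.8, -3.6, 2.8, -0.4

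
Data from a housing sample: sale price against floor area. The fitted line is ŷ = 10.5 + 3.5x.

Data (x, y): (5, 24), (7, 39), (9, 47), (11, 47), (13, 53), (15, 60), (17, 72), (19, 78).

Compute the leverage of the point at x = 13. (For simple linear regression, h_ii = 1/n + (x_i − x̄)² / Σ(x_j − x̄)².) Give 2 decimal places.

h = 0.13

x̄ = (5 + 7 + 9 + 11 + 13 + 15 + 17 + 19)/8 = 12
Σ(x − x̄)² = 49 + 25 + 9 + 1 + 1 + 9 + 25 + 49 = 168
h = 1/8 + (1)²/168 = 0.125 + 0.00595238 = 0.13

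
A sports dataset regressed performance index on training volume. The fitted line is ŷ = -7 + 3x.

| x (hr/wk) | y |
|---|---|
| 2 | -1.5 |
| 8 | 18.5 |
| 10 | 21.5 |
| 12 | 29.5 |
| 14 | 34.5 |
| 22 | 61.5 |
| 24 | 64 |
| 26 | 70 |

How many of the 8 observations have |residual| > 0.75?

x=2: ŷ = -7 + 3·2 = -1; e = -1.5 − (-1) = -0.5
x=8: ŷ = -7 + 3·8 = 17; e = 18.5 − 17 = 1.5
x=10: ŷ = -7 + 3·10 = 23; e = 21.5 − 23 = -1.5
x=12: ŷ = -7 + 3·12 = 29; e = 29.5 − 29 = 0.5
x=14: ŷ = -7 + 3·14 = 35; e = 34.5 − 35 = -0.5
x=22: ŷ = -7 + 3·22 = 59; e = 61.5 − 59 = 2.5
x=24: ŷ = -7 + 3·24 = 65; e = 64 − 65 = -1
x=26: ŷ = -7 + 3·26 = 71; e = 70 − 71 = -1
|e| > 0.75: x=8 (|e|=1.5), x=10 (|e|=1.5), x=22 (|e|=2.5), x=24 (|e|=1), x=26 (|e|=1) → 5

5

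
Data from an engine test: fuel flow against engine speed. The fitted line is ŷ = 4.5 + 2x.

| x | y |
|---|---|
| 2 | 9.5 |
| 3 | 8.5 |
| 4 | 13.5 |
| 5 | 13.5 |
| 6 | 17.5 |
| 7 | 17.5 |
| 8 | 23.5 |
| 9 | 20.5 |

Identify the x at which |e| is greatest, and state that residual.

x=2: ŷ = 4.5 + 2·2 = 8.5; e = 9.5 − 8.5 = 1
x=3: ŷ = 4.5 + 2·3 = 10.5; e = 8.5 − 10.5 = -2
x=4: ŷ = 4.5 + 2·4 = 12.5; e = 13.5 − 12.5 = 1
x=5: ŷ = 4.5 + 2·5 = 14.5; e = 13.5 − 14.5 = -1
x=6: ŷ = 4.5 + 2·6 = 16.5; e = 17.5 − 16.5 = 1
x=7: ŷ = 4.5 + 2·7 = 18.5; e = 17.5 − 18.5 = -1
x=8: ŷ = 4.5 + 2·8 = 20.5; e = 23.5 − 20.5 = 3
x=9: ŷ = 4.5 + 2·9 = 22.5; e = 20.5 − 22.5 = -2
Largest |e| is 3 at x = 8, residual 3.

x = 8, e = 3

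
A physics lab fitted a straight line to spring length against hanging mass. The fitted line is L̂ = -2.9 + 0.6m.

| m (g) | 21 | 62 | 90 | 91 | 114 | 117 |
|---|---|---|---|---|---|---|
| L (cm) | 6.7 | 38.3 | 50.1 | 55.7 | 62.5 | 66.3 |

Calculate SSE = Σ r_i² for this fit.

m=21: L̂ = -2.9 + 0.6·21 = 9.7; r = 6.7 − 9.7 = -3
m=62: L̂ = -2.9 + 0.6·62 = 34.3; r = 38.3 − 34.3 = 4
m=90: L̂ = -2.9 + 0.6·90 = 51.1; r = 50.1 − 51.1 = -1
m=91: L̂ = -2.9 + 0.6·91 = 51.7; r = 55.7 − 51.7 = 4
m=114: L̂ = -2.9 + 0.6·114 = 65.5; r = 62.5 − 65.5 = -3
m=117: L̂ = -2.9 + 0.6·117 = 67.3; r = 66.3 − 67.3 = -1
SSE = 9 + 16 + 1 + 16 + 9 + 1 = 52

SSE = 52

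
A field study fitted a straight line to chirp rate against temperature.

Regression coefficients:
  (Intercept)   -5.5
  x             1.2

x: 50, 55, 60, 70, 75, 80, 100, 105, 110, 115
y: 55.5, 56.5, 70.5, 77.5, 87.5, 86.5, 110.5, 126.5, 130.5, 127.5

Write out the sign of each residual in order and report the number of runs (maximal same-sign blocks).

8 runs

x=50: ŷ = -5.5 + 1.2·50 = 54.5; r = 55.5 − 54.5 = 1
x=55: ŷ = -5.5 + 1.2·55 = 60.5; r = 56.5 − 60.5 = -4
x=60: ŷ = -5.5 + 1.2·60 = 66.5; r = 70.5 − 66.5 = 4
x=70: ŷ = -5.5 + 1.2·70 = 78.5; r = 77.5 − 78.5 = -1
x=75: ŷ = -5.5 + 1.2·75 = 84.5; r = 87.5 − 84.5 = 3
x=80: ŷ = -5.5 + 1.2·80 = 90.5; r = 86.5 − 90.5 = -4
x=100: ŷ = -5.5 + 1.2·100 = 114.5; r = 110.5 − 114.5 = -4
x=105: ŷ = -5.5 + 1.2·105 = 120.5; r = 126.5 − 120.5 = 6
x=110: ŷ = -5.5 + 1.2·110 = 126.5; r = 130.5 − 126.5 = 4
x=115: ŷ = -5.5 + 1.2·115 = 132.5; r = 127.5 − 132.5 = -5
Signs: + − + − + − − + + −
Runs: +×1, −×1, +×1, −×1, +×1, −×2, +×2, −×1 → 8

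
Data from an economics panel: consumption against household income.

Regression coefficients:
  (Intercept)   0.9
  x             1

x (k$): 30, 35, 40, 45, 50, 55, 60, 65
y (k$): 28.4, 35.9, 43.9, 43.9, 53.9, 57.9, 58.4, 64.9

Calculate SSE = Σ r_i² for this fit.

SSE = 39.5

x=30: ŷ = 0.9 + 30 = 30.9; r = 28.4 − 30.9 = -2.5
x=35: ŷ = 0.9 + 35 = 35.9; r = 35.9 − 35.9 = 0
x=40: ŷ = 0.9 + 40 = 40.9; r = 43.9 − 40.9 = 3
x=45: ŷ = 0.9 + 45 = 45.9; r = 43.9 − 45.9 = -2
x=50: ŷ = 0.9 + 50 = 50.9; r = 53.9 − 50.9 = 3
x=55: ŷ = 0.9 + 55 = 55.9; r = 57.9 − 55.9 = 2
x=60: ŷ = 0.9 + 60 = 60.9; r = 58.4 − 60.9 = -2.5
x=65: ŷ = 0.9 + 65 = 65.9; r = 64.9 − 65.9 = -1
SSE = 6.25 + 0 + 9 + 4 + 9 + 4 + 6.25 + 1 = 39.5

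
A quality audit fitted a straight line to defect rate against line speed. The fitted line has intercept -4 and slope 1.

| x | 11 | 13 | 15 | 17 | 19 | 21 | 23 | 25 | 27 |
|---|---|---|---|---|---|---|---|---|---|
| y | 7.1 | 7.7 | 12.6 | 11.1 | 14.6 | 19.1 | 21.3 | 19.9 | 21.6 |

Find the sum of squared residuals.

SSE = 20.9

x=11: ŷ = -4 + 11 = 7; e = 7.1 − 7 = 0.1
x=13: ŷ = -4 + 13 = 9; e = 7.7 − 9 = -1.3
x=15: ŷ = -4 + 15 = 11; e = 12.6 − 11 = 1.6
x=17: ŷ = -4 + 17 = 13; e = 11.1 − 13 = -1.9
x=19: ŷ = -4 + 19 = 15; e = 14.6 − 15 = -0.4
x=21: ŷ = -4 + 21 = 17; e = 19.1 − 17 = 2.1
x=23: ŷ = -4 + 23 = 19; e = 21.3 − 19 = 2.3
x=25: ŷ = -4 + 25 = 21; e = 19.9 − 21 = -1.1
x=27: ŷ = -4 + 27 = 23; e = 21.6 − 23 = -1.4
SSE = 0.01 + 1.69 + 2.56 + 3.61 + 0.16 + 4.41 + 5.29 + 1.21 + 1.96 = 20.9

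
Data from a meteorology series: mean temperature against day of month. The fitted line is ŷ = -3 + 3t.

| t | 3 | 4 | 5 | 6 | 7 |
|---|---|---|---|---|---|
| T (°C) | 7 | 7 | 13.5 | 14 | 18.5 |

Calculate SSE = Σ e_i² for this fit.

SSE = 8.5

t=3: ŷ = -3 + 3·3 = 6; e = 7 − 6 = 1
t=4: ŷ = -3 + 3·4 = 9; e = 7 − 9 = -2
t=5: ŷ = -3 + 3·5 = 12; e = 13.5 − 12 = 1.5
t=6: ŷ = -3 + 3·6 = 15; e = 14 − 15 = -1
t=7: ŷ = -3 + 3·7 = 18; e = 18.5 − 18 = 0.5
SSE = 1 + 4 + 2.25 + 1 + 0.25 = 8.5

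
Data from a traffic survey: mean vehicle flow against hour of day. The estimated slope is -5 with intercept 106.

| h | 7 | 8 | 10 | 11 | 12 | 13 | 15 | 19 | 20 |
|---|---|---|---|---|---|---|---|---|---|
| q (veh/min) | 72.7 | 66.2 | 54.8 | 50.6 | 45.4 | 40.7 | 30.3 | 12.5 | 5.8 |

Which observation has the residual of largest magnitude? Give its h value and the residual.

h=7: q̂ = 106 − 5·7 = 71; r = 72.7 − 71 = 1.7
h=8: q̂ = 106 − 5·8 = 66; r = 66.2 − 66 = 0.2
h=10: q̂ = 106 − 5·10 = 56; r = 54.8 − 56 = -1.2
h=11: q̂ = 106 − 5·11 = 51; r = 50.6 − 51 = -0.4
h=12: q̂ = 106 − 5·12 = 46; r = 45.4 − 46 = -0.6
h=13: q̂ = 106 − 5·13 = 41; r = 40.7 − 41 = -0.3
h=15: q̂ = 106 − 5·15 = 31; r = 30.3 − 31 = -0.7
h=19: q̂ = 106 − 5·19 = 11; r = 12.5 − 11 = 1.5
h=20: q̂ = 106 − 5·20 = 6; r = 5.8 − 6 = -0.2
Largest |r| is 1.7 at h = 7, residual 1.7.

h = 7, r = 1.7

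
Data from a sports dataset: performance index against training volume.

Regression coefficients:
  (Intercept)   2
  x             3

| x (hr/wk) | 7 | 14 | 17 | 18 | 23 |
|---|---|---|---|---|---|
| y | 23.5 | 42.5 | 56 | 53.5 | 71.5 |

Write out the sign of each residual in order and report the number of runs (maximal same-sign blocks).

5 runs

x=7: ŷ = 2 + 3·7 = 23; r = 23.5 − 23 = 0.5
x=14: ŷ = 2 + 3·14 = 44; r = 42.5 − 44 = -1.5
x=17: ŷ = 2 + 3·17 = 53; r = 56 − 53 = 3
x=18: ŷ = 2 + 3·18 = 56; r = 53.5 − 56 = -2.5
x=23: ŷ = 2 + 3·23 = 71; r = 71.5 − 71 = 0.5
Signs: + − + − +
Runs: +×1, −×1, +×1, −×1, +×1 → 5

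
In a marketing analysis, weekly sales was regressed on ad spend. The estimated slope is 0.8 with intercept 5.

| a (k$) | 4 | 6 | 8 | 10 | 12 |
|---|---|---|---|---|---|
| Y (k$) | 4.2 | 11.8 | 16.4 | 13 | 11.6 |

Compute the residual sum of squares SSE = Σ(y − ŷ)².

a=4: ŷ = 5 + 0.8·4 = 8.2; e = 4.2 − 8.2 = -4
a=6: ŷ = 5 + 0.8·6 = 9.8; e = 11.8 − 9.8 = 2
a=8: ŷ = 5 + 0.8·8 = 11.4; e = 16.4 − 11.4 = 5
a=10: ŷ = 5 + 0.8·10 = 13; e = 13 − 13 = 0
a=12: ŷ = 5 + 0.8·12 = 14.6; e = 11.6 − 14.6 = -3
SSE = 16 + 4 + 25 + 0 + 9 = 54

SSE = 54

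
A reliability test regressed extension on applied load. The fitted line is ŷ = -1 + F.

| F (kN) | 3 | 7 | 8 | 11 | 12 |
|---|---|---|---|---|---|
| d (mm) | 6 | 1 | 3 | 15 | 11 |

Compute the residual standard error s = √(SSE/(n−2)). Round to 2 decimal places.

F=3: ŷ = -1 + 3 = 2; e = 6 − 2 = 4
F=7: ŷ = -1 + 7 = 6; e = 1 − 6 = -5
F=8: ŷ = -1 + 8 = 7; e = 3 − 7 = -4
F=11: ŷ = -1 + 11 = 10; e = 15 − 10 = 5
F=12: ŷ = -1 + 12 = 11; e = 11 − 11 = 0
SSE = 16 + 25 + 16 + 25 + 0 = 82
s = √(82/3) = √27.3333 ≈ 5.23

s = 5.23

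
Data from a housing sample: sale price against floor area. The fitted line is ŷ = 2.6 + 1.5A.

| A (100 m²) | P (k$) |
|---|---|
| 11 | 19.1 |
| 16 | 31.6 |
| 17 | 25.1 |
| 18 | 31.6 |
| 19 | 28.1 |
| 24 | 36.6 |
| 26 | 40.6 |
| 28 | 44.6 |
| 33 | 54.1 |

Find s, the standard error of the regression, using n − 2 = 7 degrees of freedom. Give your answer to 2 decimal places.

s = 2.83

A=11: ŷ = 2.6 + 1.5·11 = 19.1; r = 19.1 − 19.1 = 0
A=16: ŷ = 2.6 + 1.5·16 = 26.6; r = 31.6 − 26.6 = 5
A=17: ŷ = 2.6 + 1.5·17 = 28.1; r = 25.1 − 28.1 = -3
A=18: ŷ = 2.6 + 1.5·18 = 29.6; r = 31.6 − 29.6 = 2
A=19: ŷ = 2.6 + 1.5·19 = 31.1; r = 28.1 − 31.1 = -3
A=24: ŷ = 2.6 + 1.5·24 = 38.6; r = 36.6 − 38.6 = -2
A=26: ŷ = 2.6 + 1.5·26 = 41.6; r = 40.6 − 41.6 = -1
A=28: ŷ = 2.6 + 1.5·28 = 44.6; r = 44.6 − 44.6 = 0
A=33: ŷ = 2.6 + 1.5·33 = 52.1; r = 54.1 − 52.1 = 2
SSE = 0 + 25 + 9 + 4 + 9 + 4 + 1 + 0 + 4 = 56
s = √(56/7) = √8 ≈ 2.83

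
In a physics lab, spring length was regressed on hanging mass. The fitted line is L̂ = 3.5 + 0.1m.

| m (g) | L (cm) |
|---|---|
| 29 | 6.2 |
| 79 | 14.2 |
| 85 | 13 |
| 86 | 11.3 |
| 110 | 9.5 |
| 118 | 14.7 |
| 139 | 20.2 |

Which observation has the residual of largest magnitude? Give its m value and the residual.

m=29: L̂ = 3.5 + 0.1·29 = 6.4; r = 6.2 − 6.4 = -0.2
m=79: L̂ = 3.5 + 0.1·79 = 11.4; r = 14.2 − 11.4 = 2.8
m=85: L̂ = 3.5 + 0.1·85 = 12; r = 13 − 12 = 1
m=86: L̂ = 3.5 + 0.1·86 = 12.1; r = 11.3 − 12.1 = -0.8
m=110: L̂ = 3.5 + 0.1·110 = 14.5; r = 9.5 − 14.5 = -5
m=118: L̂ = 3.5 + 0.1·118 = 15.3; r = 14.7 − 15.3 = -0.6
m=139: L̂ = 3.5 + 0.1·139 = 17.4; r = 20.2 − 17.4 = 2.8
Largest |r| is 5 at m = 110, residual -5.

m = 110, r = -5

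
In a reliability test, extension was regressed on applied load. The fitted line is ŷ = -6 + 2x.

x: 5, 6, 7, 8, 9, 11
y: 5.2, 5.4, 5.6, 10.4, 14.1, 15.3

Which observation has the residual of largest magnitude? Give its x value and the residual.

x = 7, r = -2.4

x=5: ŷ = -6 + 2·5 = 4; r = 5.2 − 4 = 1.2
x=6: ŷ = -6 + 2·6 = 6; r = 5.4 − 6 = -0.6
x=7: ŷ = -6 + 2·7 = 8; r = 5.6 − 8 = -2.4
x=8: ŷ = -6 + 2·8 = 10; r = 10.4 − 10 = 0.4
x=9: ŷ = -6 + 2·9 = 12; r = 14.1 − 12 = 2.1
x=11: ŷ = -6 + 2·11 = 16; r = 15.3 − 16 = -0.7
Largest |r| is 2.4 at x = 7, residual -2.4.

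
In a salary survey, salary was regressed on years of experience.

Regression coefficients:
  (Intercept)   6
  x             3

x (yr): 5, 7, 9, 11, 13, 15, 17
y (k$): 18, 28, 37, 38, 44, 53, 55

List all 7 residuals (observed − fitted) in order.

x=5: ŷ = 6 + 3·5 = 21; e = 18 − 21 = -3
x=7: ŷ = 6 + 3·7 = 27; e = 28 − 27 = 1
x=9: ŷ = 6 + 3·9 = 33; e = 37 − 33 = 4
x=11: ŷ = 6 + 3·11 = 39; e = 38 − 39 = -1
x=13: ŷ = 6 + 3·13 = 45; e = 44 − 45 = -1
x=15: ŷ = 6 + 3·15 = 51; e = 53 − 51 = 2
x=17: ŷ = 6 + 3·17 = 57; e = 55 − 57 = -2

-3, 1, 4, -1, -1, 2, -2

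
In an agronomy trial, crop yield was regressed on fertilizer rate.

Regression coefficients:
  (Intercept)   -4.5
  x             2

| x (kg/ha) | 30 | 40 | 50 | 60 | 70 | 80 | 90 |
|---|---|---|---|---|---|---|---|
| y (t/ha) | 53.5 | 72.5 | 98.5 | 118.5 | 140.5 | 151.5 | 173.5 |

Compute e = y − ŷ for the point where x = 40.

e = -3

ŷ = -4.5 + 2·40 = 75.5
e = 72.5 − 75.5 = -3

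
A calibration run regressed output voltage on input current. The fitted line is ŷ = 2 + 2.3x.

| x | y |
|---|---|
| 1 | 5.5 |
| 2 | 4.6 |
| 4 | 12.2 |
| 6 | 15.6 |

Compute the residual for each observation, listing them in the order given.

x=1: ŷ = 2 + 2.3·1 = 4.3; e = 5.5 − 4.3 = 1.2
x=2: ŷ = 2 + 2.3·2 = 6.6; e = 4.6 − 6.6 = -2
x=4: ŷ = 2 + 2.3·4 = 11.2; e = 12.2 − 11.2 = 1
x=6: ŷ = 2 + 2.3·6 = 15.8; e = 15.6 − 15.8 = -0.2

1.2, -2, 1, -0.2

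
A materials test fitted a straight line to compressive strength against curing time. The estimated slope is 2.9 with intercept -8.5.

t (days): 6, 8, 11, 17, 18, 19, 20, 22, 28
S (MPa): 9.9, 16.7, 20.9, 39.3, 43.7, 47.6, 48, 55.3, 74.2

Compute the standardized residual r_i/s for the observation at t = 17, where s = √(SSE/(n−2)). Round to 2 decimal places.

-0.91

t=6: Ŝ = -8.5 + 2.9·6 = 8.9; r = 9.9 − 8.9 = 1
t=8: Ŝ = -8.5 + 2.9·8 = 14.7; r = 16.7 − 14.7 = 2
t=11: Ŝ = -8.5 + 2.9·11 = 23.4; r = 20.9 − 23.4 = -2.5
t=17: Ŝ = -8.5 + 2.9·17 = 40.8; r = 39.3 − 40.8 = -1.5
t=18: Ŝ = -8.5 + 2.9·18 = 43.7; r = 43.7 − 43.7 = 0
t=19: Ŝ = -8.5 + 2.9·19 = 46.6; r = 47.6 − 46.6 = 1
t=20: Ŝ = -8.5 + 2.9·20 = 49.5; r = 48 − 49.5 = -1.5
t=22: Ŝ = -8.5 + 2.9·22 = 55.3; r = 55.3 − 55.3 = 0
t=28: Ŝ = -8.5 + 2.9·28 = 72.7; r = 74.2 − 72.7 = 1.5
SSE = 1 + 4 + 6.25 + 2.25 + 0 + 1 + 2.25 + 0 + 2.25 = 19
s = √(19/7) = 1.64751
r/s = -1.5 / 1.64751 = -0.91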